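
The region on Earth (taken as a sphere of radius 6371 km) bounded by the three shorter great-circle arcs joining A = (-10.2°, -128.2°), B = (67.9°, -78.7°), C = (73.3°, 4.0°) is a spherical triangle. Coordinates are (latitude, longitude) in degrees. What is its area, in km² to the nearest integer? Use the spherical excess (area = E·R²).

Side lengths (central angles): a = 0.4483, b = 1.9386, c = 1.4943 rad; semiperimeter s = 1.9406.
By l'Huilier's theorem, tan(E/4) = √[tan(s/2) tan((s−a)/2) tan((s−b)/2) tan((s−c)/2)], giving spherical excess E = 0.0699 rad.
Area = E·R² = 0.0699 × (6371)² ≈ 2837417 km².

2837417 km²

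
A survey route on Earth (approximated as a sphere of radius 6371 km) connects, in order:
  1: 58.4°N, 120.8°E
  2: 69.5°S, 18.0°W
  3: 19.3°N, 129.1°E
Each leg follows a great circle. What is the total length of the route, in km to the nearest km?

Leg 1→2: central angle 2.7815 rad, distance 17720.9 km.
Leg 2→3: central angle 2.1983 rad, distance 14005.2 km.
Total: 17720.9 + 14005.2 ≈ 31726 km.

31726 km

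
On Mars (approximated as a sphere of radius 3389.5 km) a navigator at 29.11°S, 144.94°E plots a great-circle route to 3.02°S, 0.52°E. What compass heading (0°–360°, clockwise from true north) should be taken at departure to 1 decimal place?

With φ₁ = -0.5081, φ₂ = -0.0527, Δλ = -2.5206 rad, the forward-azimuth formula gives
θ = atan2( sin Δλ cos φ₂ , cos φ₁ sin φ₂ − sin φ₁ cos φ₂ cos Δλ ) = atan2(-0.5810, -0.4411) = -127.21°.
Adding 360° brings this into [0°, 360°): 232.8°.

232.8°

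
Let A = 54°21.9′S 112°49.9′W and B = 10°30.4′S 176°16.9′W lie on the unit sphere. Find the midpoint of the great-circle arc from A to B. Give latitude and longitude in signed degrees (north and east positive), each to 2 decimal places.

The central angle between A and B is δ = 1.1546 rad.
With f = 0.5, the slerp weights are sin((1−f)δ)/sin δ = 0.5967 and sin(fδ)/sin δ = 0.5967.
Weighted sum of the unit vectors: (0.5967)·(-0.2261,-0.5370,-0.8127) + (0.5967)·(-0.9812,-0.0638,-0.1823) = (-0.7204, -0.3585, -0.5938).
Converting back: φ = atan2(z, √(x²+y²)) = -36.43°, λ = atan2(y, x) = -153.54°.

-36.43°, -153.54°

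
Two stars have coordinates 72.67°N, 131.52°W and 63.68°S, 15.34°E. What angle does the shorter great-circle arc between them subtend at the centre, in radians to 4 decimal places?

With latitudes φ₁ = 72.670°, φ₂ = -63.680° and longitude difference Δλ = 146.860°:
Haversine: a = sin²(Δφ/2) + cos φ₁ cos φ₂ sin²(Δλ/2) = 0.8618 + (0.2979)(0.4434)(0.9187) = 0.98312.
Central angle c = 2·arcsin(√a) = 2.88098 rad.
So the angular separation is 2.8810 rad.

2.8810 rad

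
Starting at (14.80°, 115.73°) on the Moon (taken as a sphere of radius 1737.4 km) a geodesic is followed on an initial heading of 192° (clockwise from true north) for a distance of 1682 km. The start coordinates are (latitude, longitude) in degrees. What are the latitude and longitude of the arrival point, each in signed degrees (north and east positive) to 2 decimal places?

-39.37°, 102.93°

Angular distance δ = d/R = 1682/1737.4 = 0.96811 rad; initial bearing θ = 3.3510 rad.
sin φ₂ = sin φ₁ cos δ + cos φ₁ sin δ cos θ = (0.2554)(0.5669) + (0.9668)(0.8238)(-0.9781) = -0.6343, so φ₂ = -39.37°.
Δλ = atan2(sin θ sin δ cos φ₁, cos δ − sin φ₁ sin φ₂) = atan2(-0.1656, 0.7289) = -12.800°.
λ₂ = 115.730° − 12.800° = 102.93°.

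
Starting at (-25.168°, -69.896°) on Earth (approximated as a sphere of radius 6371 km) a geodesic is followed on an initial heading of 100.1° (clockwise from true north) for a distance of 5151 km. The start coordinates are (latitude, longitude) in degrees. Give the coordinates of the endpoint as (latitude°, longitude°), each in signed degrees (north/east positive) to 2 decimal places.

-24.11°, -18.63°

Angular distance δ = d/R = 5151/6371 = 0.80851 rad; initial bearing θ = 1.7471 rad.
sin φ₂ = sin φ₁ cos δ + cos φ₁ sin δ cos θ = (-0.4253)(0.6906) + (0.9051)(0.7233)(-0.1754) = -0.4085, so φ₂ = -24.11°.
Δλ = atan2(sin θ sin δ cos φ₁, cos δ − sin φ₁ sin φ₂) = atan2(0.6445, 0.5169) = 51.270°.
λ₂ = -69.896° + 51.270° = -18.63°.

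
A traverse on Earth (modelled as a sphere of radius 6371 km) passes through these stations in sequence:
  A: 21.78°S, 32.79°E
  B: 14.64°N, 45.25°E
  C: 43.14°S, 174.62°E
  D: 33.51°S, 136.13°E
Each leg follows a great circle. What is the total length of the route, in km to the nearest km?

22035 km

Leg A→B: central angle 0.6705 rad, distance 4271.6 km.
Leg B→C: central angle 2.2404 rad, distance 14273.4 km.
Leg C→D: central angle 0.5477 rad, distance 3489.5 km.
Total: 4271.6 + 14273.4 + 3489.5 ≈ 22035 km.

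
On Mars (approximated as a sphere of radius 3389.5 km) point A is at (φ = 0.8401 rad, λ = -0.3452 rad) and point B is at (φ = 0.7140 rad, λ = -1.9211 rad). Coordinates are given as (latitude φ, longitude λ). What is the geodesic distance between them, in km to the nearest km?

Let φ₁ = 0.8401 rad, φ₂ = 0.7140 rad, and Δλ = -1.5759 rad.
cos c = sin φ₁ sin φ₂ + cos φ₁ cos φ₂ cos Δλ = (0.7447)(0.6549) + (0.6674)(0.7557)(-0.0051) = 0.48511,
so c = arccos(0.48511) = 1.06431 rad.
Distance = R·c = 3389.5 × 1.0643 ≈ 3607 km.

3607 km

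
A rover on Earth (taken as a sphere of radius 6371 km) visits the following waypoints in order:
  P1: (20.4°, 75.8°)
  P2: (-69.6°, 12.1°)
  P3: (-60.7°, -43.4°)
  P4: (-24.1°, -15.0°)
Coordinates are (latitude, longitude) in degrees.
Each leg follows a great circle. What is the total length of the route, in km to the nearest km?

18449 km

Leg P1→P2: central angle 1.7538 rad, distance 11173.3 km.
Leg P2→P3: central angle 0.4178 rad, distance 2661.6 km.
Leg P3→P4: central angle 0.7242 rad, distance 4613.6 km.
Total: 11173.3 + 2661.6 + 4613.6 ≈ 18449 km.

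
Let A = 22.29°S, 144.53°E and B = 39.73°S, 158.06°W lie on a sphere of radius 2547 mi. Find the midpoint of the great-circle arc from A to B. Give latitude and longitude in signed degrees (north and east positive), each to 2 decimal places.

Central angle δ = 0.8947 rad. Interpolating on the sphere with fraction f = 0.5:
P = [sin((1−f)δ)·A + sin(fδ)·B] / sin δ = 0.5546·A + 0.5546·B in Cartesian coordinates,
giving P = (-0.8135, 0.1384, -0.5648), i.e. latitude -34.39°, longitude 170.34°.

-34.39°, 170.34°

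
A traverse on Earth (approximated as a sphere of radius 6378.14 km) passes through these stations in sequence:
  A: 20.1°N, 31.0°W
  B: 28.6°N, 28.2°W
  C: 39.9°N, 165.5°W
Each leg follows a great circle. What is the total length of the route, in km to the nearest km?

Leg A→B: central angle 0.1549 rad, distance 987.8 km.
Leg B→C: central angle 1.7599 rad, distance 11224.7 km.
Total: 987.8 + 11224.7 ≈ 12212 km.

12212 km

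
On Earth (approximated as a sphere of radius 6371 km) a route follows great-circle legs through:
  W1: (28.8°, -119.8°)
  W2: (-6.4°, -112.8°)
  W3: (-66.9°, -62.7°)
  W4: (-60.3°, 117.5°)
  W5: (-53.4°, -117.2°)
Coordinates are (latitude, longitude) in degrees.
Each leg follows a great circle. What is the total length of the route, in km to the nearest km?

Leg W1→W2: central angle 0.6255 rad, distance 3985.2 km.
Leg W2→W3: central angle 1.2104 rad, distance 7711.6 km.
Leg W3→W4: central angle 0.9215 rad, distance 5871.1 km.
Leg W4→W5: central angle 1.0161 rad, distance 6473.8 km.
Total: 3985.2 + 7711.6 + 5871.1 + 6473.8 ≈ 24042 km.

24042 km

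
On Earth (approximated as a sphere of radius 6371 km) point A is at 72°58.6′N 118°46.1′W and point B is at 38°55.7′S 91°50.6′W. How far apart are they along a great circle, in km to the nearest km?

With latitudes φ₁ = 72.977°, φ₂ = -38.928° and longitude difference Δλ = 26.925°:
Haversine: a = sin²(Δφ/2) + cos φ₁ cos φ₂ sin²(Δλ/2) = 0.6865 + (0.2928)(0.7779)(0.0542) = 0.69888.
Central angle c = 2·arcsin(√a) = 1.97987 rad.
Distance = R·c = 6371 × 1.9799 ≈ 12614 km.

12614 km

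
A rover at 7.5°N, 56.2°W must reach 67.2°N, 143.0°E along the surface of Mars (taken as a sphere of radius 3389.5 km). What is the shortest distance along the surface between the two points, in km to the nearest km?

6154 km

With latitudes φ₁ = 7.500°, φ₂ = 67.200° and longitude difference Δλ = -160.800°:
Haversine: a = sin²(Δφ/2) + cos φ₁ cos φ₂ sin²(Δλ/2) = 0.2477 + (0.9914)(0.3875)(0.9722) = 0.62125.
Central angle c = 2·arcsin(√a) = 1.81574 rad.
Distance = R·c = 3389.5 × 1.8157 ≈ 6154 km.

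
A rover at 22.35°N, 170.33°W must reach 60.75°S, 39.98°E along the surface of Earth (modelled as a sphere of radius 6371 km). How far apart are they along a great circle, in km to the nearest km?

Let φ₁ = 0.3901 rad, φ₂ = -1.0603 rad, and Δλ = -2.6126 rad.
cos c = sin φ₁ sin φ₂ + cos φ₁ cos φ₂ cos Δλ = (0.3803)(-0.8725) + (0.9249)(0.4886)(-0.8633) = -0.72192,
so c = arccos(-0.72192) = 2.37737 rad.
Distance = R·c = 6371 × 2.3774 ≈ 15146 km.

15146 km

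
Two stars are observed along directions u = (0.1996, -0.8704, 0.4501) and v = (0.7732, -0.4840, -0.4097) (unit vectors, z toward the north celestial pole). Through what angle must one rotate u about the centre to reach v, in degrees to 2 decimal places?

u·v = 0.3912; |u| = 1.0000, |v| = 1.0000.
cos θ = (u·v)/(|u||v|) = 0.3912, so θ = 66.97°.

66.97°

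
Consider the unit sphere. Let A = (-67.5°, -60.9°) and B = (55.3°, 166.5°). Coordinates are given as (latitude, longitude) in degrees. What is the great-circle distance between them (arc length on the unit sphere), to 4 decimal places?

With latitudes φ₁ = -67.500°, φ₂ = 55.300° and longitude difference Δλ = -132.600°:
cos c = sin φ₁ sin φ₂ + cos φ₁ cos φ₂ cos Δλ = (-0.9239)(0.8221) + (0.3827)(0.5693)(-0.6769) = -0.90702,
so c = arccos(-0.90702) = 2.70695 rad.
On the unit sphere the arc length equals the central angle: 2.7070.

2.7070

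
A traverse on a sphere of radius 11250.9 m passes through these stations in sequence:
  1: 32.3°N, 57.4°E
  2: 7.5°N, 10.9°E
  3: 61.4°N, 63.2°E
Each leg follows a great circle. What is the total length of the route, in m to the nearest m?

22746 m

Leg 1→2: central angle 0.8677 rad, distance 9762.0 m.
Leg 2→3: central angle 1.1540 rad, distance 12983.6 m.
Total: 9762.0 + 12983.6 ≈ 22746 m.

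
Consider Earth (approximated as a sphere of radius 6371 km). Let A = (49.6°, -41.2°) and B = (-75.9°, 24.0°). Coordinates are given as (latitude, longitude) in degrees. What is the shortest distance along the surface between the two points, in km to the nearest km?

With latitudes φ₁ = 49.600°, φ₂ = -75.900° and longitude difference Δλ = 65.200°:
cos c = sin φ₁ sin φ₂ + cos φ₁ cos φ₂ cos Δλ = (0.7615)(-0.9699) + (0.6481)(0.2436)(0.4195) = -0.67237,
so c = arccos(-0.67237) = 2.30820 rad.
Distance = R·c = 6371 × 2.3082 ≈ 14706 km.

14706 km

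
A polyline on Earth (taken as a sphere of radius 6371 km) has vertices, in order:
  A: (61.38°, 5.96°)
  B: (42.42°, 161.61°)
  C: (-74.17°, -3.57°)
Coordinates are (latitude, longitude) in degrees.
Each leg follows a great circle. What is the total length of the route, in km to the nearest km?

24670 km

Leg A→B: central angle 1.2974 rad, distance 8265.8 km.
Leg B→C: central angle 2.5748 rad, distance 16404.4 km.
Total: 8265.8 + 16404.4 ≈ 24670 km.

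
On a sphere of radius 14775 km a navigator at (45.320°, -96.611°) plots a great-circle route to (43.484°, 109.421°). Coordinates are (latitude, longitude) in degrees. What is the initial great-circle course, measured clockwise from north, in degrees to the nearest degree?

Δλ = -153.968° = -2.6872 rad.
y = sin Δλ · cos φ₂ = (-0.4389)(0.7256) = -0.3184
x = cos φ₁ sin φ₂ − sin φ₁ cos φ₂ cos Δλ = (0.7031)(0.6882) − (0.7110)(0.7256)(-0.8985) = 0.9474
θ = atan2(y, x) = -18.58°; adding 360° gives 341°.

341°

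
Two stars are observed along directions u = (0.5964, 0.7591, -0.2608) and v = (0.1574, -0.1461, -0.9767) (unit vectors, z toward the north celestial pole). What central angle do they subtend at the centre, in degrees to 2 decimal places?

76.25°

u·v = 0.2377; |u| = 1.0000, |v| = 1.0000.
cos θ = (u·v)/(|u||v|) = 0.2377, so θ = 76.25°.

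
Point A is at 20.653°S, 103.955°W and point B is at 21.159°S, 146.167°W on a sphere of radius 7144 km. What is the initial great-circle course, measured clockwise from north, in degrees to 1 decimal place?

With φ₁ = -0.3605, φ₂ = -0.3693, Δλ = -0.7367 rad, the forward-azimuth formula gives
θ = atan2( sin Δλ cos φ₂ , cos φ₁ sin φ₂ − sin φ₁ cos φ₂ cos Δλ ) = atan2(-0.6266, -0.0941) = -98.54°.
Adding 360° brings this into [0°, 360°): 261.5°.

261.5°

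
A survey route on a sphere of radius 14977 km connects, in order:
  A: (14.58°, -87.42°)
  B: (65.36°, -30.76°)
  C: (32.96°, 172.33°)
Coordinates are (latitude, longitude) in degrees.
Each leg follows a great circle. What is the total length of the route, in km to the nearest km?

Leg A→B: central angle 1.1034 rad, distance 16525.5 km.
Leg B→C: central angle 1.3972 rad, distance 20925.9 km.
Total: 16525.5 + 20925.9 ≈ 37451 km.

37451 km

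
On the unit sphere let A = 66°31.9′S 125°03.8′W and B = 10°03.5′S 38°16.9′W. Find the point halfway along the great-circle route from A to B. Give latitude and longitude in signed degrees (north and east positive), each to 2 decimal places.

-45.24°, -59.83°

Central angle δ = 1.3876 rad. Interpolating on the sphere with fraction f = 0.5:
P = [sin((1−f)δ)·A + sin(fδ)·B] / sin δ = 0.6503·A + 0.6503·B in Cartesian coordinates,
giving P = (0.3539, -0.6087, -0.7101), i.e. latitude -45.24°, longitude -59.83°.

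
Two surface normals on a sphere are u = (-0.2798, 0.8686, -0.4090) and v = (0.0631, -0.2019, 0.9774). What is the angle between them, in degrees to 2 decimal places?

126.35°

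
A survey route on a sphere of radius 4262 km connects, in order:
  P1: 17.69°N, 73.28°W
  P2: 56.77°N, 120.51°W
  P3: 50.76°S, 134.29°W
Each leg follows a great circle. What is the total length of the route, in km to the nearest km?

Leg P1→P2: central angle 0.9164 rad, distance 3905.6 km.
Leg P2→P3: central angle 1.8872 rad, distance 8043.4 km.
Total: 3905.6 + 8043.4 ≈ 11949 km.

11949 km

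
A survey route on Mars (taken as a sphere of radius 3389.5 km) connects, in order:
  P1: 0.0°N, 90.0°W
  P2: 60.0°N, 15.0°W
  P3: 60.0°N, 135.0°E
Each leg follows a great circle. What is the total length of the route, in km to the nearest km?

Leg P1→P2: central angle 1.4410 rad, distance 4884.3 km.
Leg P2→P3: central angle 1.0081 rad, distance 3416.9 km.
Total: 4884.3 + 3416.9 ≈ 8301 km.

8301 km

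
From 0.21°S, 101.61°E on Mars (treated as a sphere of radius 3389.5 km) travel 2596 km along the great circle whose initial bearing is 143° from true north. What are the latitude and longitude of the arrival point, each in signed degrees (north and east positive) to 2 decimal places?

-33.80°, 131.74°

Angular distance δ = d/R = 2596/3389.5 = 0.76589 rad; initial bearing θ = 2.4958 rad.
sin φ₂ = sin φ₁ cos δ + cos φ₁ sin δ cos θ = (-0.0037)(0.7208) + (1.0000)(0.6932)(-0.7986) = -0.5562, so φ₂ = -33.80°.
Δλ = atan2(sin θ sin δ cos φ₁, cos δ − sin φ₁ sin φ₂) = atan2(0.4172, 0.7187) = 30.132°.
λ₂ = 101.610° + 30.132° = 131.74°.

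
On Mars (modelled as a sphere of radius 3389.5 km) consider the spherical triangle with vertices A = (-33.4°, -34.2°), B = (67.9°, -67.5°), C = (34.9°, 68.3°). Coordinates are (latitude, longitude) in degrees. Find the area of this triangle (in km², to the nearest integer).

21827058 km²

Side lengths (central angles): a = 1.2568, b = 2.0523, c = 1.8209 rad; semiperimeter s = 2.5650.
By l'Huilier's theorem, tan(E/4) = √[tan(s/2) tan((s−a)/2) tan((s−b)/2) tan((s−c)/2)], giving spherical excess E = 1.8999 rad.
Area = E·R² = 1.8999 × (3389.5)² ≈ 21827058 km².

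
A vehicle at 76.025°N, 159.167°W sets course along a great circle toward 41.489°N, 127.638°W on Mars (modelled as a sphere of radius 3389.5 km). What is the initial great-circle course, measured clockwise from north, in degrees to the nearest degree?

With φ₁ = 1.3269, φ₂ = 0.7241, Δλ = 0.5503 rad, the forward-azimuth formula gives
θ = atan2( sin Δλ cos φ₂ , cos φ₁ sin φ₂ − sin φ₁ cos φ₂ cos Δλ ) = atan2(0.3917, -0.4596) = 139.56°.
So the initial bearing is 140°.

140°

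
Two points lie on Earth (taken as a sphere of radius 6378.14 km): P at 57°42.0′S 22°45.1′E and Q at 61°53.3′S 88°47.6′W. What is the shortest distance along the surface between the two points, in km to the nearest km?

5480 km

Let φ₁ = -1.0071 rad, φ₂ = -1.0802 rad, and Δλ = -1.9468 rad.
cos c = sin φ₁ sin φ₂ + cos φ₁ cos φ₂ cos Δλ = (-0.8453)(-0.8820) + (0.5344)(0.4712)(-0.3672) = 0.65308,
so c = arccos(0.65308) = 0.85915 rad.
Distance = R·c = 6378.14 × 0.8591 ≈ 5480 km.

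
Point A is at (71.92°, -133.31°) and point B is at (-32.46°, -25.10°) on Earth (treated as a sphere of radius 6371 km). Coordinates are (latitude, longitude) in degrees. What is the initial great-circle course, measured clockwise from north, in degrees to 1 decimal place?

84.0°

Δλ = 108.210° = 1.8886 rad.
y = sin Δλ · cos φ₂ = (0.9499)(0.8438) = 0.8015
x = cos φ₁ sin φ₂ − sin φ₁ cos φ₂ cos Δλ = (0.3103)(-0.5367) − (0.9506)(0.8438)(-0.3125) = 0.0841
θ = atan2(y, x) = 84.01°, so the bearing is 84.0°.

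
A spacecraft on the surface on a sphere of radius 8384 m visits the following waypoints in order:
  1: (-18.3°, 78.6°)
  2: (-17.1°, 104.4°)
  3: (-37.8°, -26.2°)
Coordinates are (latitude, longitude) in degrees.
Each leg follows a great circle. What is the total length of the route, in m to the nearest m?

Leg 1→2: central angle 0.4291 rad, distance 3597.9 m.
Leg 2→3: central angle 1.8873 rad, distance 15823.3 m.
Total: 3597.9 + 15823.3 ≈ 19421 m.

19421 m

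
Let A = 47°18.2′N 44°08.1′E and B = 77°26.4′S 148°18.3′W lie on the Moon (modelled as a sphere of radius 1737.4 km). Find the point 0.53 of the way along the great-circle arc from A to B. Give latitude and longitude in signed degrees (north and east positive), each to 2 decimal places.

The central angle between A and B is δ = 2.6088 rad.
With f = 0.53, the slerp weights are sin((1−f)δ)/sin δ = 1.8528 and sin(fδ)/sin δ = 1.9338.
Weighted sum of the unit vectors: (1.8528)·(0.4867,0.4722,0.7350) + (1.9338)·(-0.1850,-0.1143,-0.9761) = (0.5439, 0.6540, -0.5258).
Converting back: φ = atan2(z, √(x²+y²)) = -31.72°, λ = atan2(y, x) = 50.25°.

-31.72°, 50.25°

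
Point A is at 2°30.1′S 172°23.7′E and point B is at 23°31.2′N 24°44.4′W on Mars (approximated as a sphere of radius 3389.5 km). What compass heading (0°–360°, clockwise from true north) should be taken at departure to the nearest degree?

37°

Δλ = 162.865° = 2.8425 rad.
y = sin Δλ · cos φ₂ = (0.2946)(0.9169) = 0.2701
x = cos φ₁ sin φ₂ − sin φ₁ cos φ₂ cos Δλ = (0.9990)(0.3991) − (-0.0436)(0.9169)(-0.9556) = 0.3604
θ = atan2(y, x) = 36.85°, so the bearing is 37°.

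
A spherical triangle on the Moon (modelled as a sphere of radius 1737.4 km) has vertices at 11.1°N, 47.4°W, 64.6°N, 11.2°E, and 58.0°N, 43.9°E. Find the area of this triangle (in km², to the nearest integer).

Side lengths (central angles): a = 0.2931, b = 1.4187, c = 1.1667 rad; semiperimeter s = 1.4393.
By l'Huilier's theorem, tan(E/4) = √[tan(s/2) tan((s−a)/2) tan((s−b)/2) tan((s−c)/2)], giving spherical excess E = 0.1128 rad.
Area = E·R² = 0.1128 × (1737.4)² ≈ 340580 km².

340580 km²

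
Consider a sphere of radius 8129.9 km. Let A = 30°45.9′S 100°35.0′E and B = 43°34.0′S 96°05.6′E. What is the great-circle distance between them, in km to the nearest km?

1885 km

With latitudes φ₁ = -30.765°, φ₂ = -43.567° and longitude difference Δλ = -4.490°:
Haversine: a = sin²(Δφ/2) + cos φ₁ cos φ₂ sin²(Δλ/2) = 0.0124 + (0.8593)(0.7246)(0.0015) = 0.01338.
Central angle c = 2·arcsin(√a) = 0.23190 rad.
Distance = R·c = 8129.9 × 0.2319 ≈ 1885 km.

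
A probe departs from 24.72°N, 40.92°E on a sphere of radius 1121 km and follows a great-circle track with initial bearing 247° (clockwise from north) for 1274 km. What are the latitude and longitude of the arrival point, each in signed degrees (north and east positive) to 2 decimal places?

-8.40°, -16.65°

Angular distance δ = d/R = 1274/1121 = 1.13649 rad; initial bearing θ = 4.3110 rad.
sin φ₂ = sin φ₁ cos δ + cos φ₁ sin δ cos θ = (0.4182)(0.4208) + (0.9084)(0.9072)(-0.3907) = -0.1460, so φ₂ = -8.40°.
Δλ = atan2(sin θ sin δ cos φ₁, cos δ − sin φ₁ sin φ₂) = atan2(-0.7585, 0.4818) = -57.575°.
λ₂ = 40.920° − 57.575° = -16.65°.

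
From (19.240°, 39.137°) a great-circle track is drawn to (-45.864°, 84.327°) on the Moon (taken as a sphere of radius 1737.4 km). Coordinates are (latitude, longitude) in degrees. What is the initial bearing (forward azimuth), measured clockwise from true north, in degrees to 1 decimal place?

149.5°

With φ₁ = 0.3358, φ₂ = -0.8005, Δλ = 0.7887 rad, the forward-azimuth formula gives
θ = atan2( sin Δλ cos φ₂ , cos φ₁ sin φ₂ − sin φ₁ cos φ₂ cos Δλ ) = atan2(0.4940, -0.8393) = 149.52°.
So the initial bearing is 149.5°.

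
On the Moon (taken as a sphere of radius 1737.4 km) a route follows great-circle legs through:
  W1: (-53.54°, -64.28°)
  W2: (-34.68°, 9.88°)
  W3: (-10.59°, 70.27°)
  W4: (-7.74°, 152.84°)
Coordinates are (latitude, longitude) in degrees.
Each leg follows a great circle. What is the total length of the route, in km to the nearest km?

Leg W1→W2: central angle 0.9385 rad, distance 1630.5 km.
Leg W2→W3: central angle 1.0426 rad, distance 1811.4 km.
Leg W3→W4: central angle 1.4195 rad, distance 2466.3 km.
Total: 1630.5 + 1811.4 + 2466.3 ≈ 5908 km.

5908 km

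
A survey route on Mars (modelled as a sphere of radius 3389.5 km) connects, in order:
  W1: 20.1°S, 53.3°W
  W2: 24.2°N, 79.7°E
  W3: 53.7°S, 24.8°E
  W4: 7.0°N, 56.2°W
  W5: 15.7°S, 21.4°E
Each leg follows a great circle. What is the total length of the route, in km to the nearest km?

23548 km

Leg W1→W2: central angle 2.3819 rad, distance 8073.5 km.
Leg W2→W3: central angle 1.5907 rad, distance 5391.6 km.
Leg W3→W4: central angle 1.5771 rad, distance 5345.6 km.
Leg W4→W5: central angle 1.3977 rad, distance 4737.6 km.
Total: 8073.5 + 5391.6 + 5345.6 + 4737.6 ≈ 23548 km.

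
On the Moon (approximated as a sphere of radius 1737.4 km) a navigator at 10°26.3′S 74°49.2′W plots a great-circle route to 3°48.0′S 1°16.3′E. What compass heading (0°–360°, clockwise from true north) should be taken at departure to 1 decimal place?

Δλ = 76.092° = 1.3281 rad.
y = sin Δλ · cos φ₂ = (0.9707)(0.9978) = 0.9685
x = cos φ₁ sin φ₂ − sin φ₁ cos φ₂ cos Δλ = (0.9835)(-0.0663) − (-0.1812)(0.9978)(0.2404) = -0.0217
θ = atan2(y, x) = 91.28°, so the bearing is 91.3°.

91.3°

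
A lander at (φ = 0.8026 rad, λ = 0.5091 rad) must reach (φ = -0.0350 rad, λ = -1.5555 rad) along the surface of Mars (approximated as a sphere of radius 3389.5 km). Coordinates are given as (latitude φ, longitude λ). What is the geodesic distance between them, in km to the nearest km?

With latitudes φ₁ = 45.986°, φ₂ = -2.005° and longitude difference Δλ = -118.293°:
cos c = sin φ₁ sin φ₂ + cos φ₁ cos φ₂ cos Δλ = (0.7192)(-0.0350) + (0.6948)(0.9994)(-0.4740) = -0.35430,
so c = arccos(-0.35430) = 1.93296 rad.
Distance = R·c = 3389.5 × 1.9330 ≈ 6552 km.

6552 km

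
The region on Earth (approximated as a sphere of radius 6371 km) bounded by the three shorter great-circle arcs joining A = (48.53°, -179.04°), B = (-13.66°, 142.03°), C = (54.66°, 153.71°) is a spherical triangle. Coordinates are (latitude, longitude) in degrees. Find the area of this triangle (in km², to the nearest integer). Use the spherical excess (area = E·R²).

Side lengths (central angles): a = 1.2049, b = 0.3118, c = 1.2412 rad; semiperimeter s = 1.3790.
By l'Huilier's theorem, tan(E/4) = √[tan(s/2) tan((s−a)/2) tan((s−b)/2) tan((s−c)/2)], giving spherical excess E = 0.2164 rad.
Area = E·R² = 0.2164 × (6371)² ≈ 8782870 km².

8782870 km²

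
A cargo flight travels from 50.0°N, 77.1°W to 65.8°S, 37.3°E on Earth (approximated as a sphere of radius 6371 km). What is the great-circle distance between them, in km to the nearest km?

In radians: φ₁ = 0.8727, φ₂ = -1.1484, Δλ = 114.400° = 1.9967 rad.
cos c = sin φ₁ sin φ₂ + cos φ₁ cos φ₂ cos Δλ = (0.7660)(-0.9121) + (0.6428)(0.4099)(-0.4131) = -0.80757,
so c = arccos(-0.80757) = 2.51082 rad.
Distance = R·c = 6371 × 2.5108 ≈ 15996 km.

15996 km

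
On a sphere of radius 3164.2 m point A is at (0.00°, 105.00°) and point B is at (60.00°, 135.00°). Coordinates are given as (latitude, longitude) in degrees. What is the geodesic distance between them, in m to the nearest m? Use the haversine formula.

In radians: φ₁ = 0.0000, φ₂ = 1.0472, Δλ = 30.000° = 0.5236 rad.
Haversine: a = sin²(Δφ/2) + cos φ₁ cos φ₂ sin²(Δλ/2) = 0.2500 + (1.0000)(0.5000)(0.0670) = 0.28349.
Central angle c = 2·arcsin(√a) = 1.12296 rad.
Distance = R·c = 3164.2 × 1.1230 ≈ 3553 m.

3553 m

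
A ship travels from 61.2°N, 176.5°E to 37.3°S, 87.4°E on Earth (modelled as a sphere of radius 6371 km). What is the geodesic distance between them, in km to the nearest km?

In radians: φ₁ = 1.0681, φ₂ = -0.6510, Δλ = -89.100° = -1.5551 rad.
Haversine: a = sin²(Δφ/2) + cos φ₁ cos φ₂ sin²(Δλ/2) = 0.5739 + (0.4818)(0.7955)(0.4921) = 0.76251.
Central angle c = 2·arcsin(√a) = 2.12353 rad.
Distance = R·c = 6371 × 2.1235 ≈ 13529 km.

13529 km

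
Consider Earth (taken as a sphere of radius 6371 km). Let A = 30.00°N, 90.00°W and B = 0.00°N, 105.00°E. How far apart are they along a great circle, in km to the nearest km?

16321 km

In radians: φ₁ = 0.5236, φ₂ = 0.0000, Δλ = -165.000° = -2.8798 rad.
Haversine: a = sin²(Δφ/2) + cos φ₁ cos φ₂ sin²(Δλ/2) = 0.0670 + (0.8660)(1.0000)(0.9830) = 0.91826.
Central angle c = 2·arcsin(√a) = 2.56169 rad.
Distance = R·c = 6371 × 2.5617 ≈ 16321 km.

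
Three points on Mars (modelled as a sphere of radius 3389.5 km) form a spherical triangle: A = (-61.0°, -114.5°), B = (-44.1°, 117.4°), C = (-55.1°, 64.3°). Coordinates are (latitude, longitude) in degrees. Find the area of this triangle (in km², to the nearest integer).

Side lengths (central angles): a = 0.6138, b = 1.1152, c = 1.1660 rad; semiperimeter s = 1.4475.
By l'Huilier's theorem, tan(E/4) = √[tan(s/2) tan((s−a)/2) tan((s−b)/2) tan((s−c)/2)], giving spherical excess E = 0.3845 rad.
Area = E·R² = 0.3845 × (3389.5)² ≈ 4417684 km².

4417684 km²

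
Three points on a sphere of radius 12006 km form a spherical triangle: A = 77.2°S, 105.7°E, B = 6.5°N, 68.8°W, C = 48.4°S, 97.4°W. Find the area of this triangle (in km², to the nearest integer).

51431354 km²

Side lengths (central angles): a = 1.0535, b = 0.9349, c = 1.9066 rad; semiperimeter s = 1.9475.
By l'Huilier's theorem, tan(E/4) = √[tan(s/2) tan((s−a)/2) tan((s−b)/2) tan((s−c)/2)], giving spherical excess E = 0.3568 rad.
Area = E·R² = 0.3568 × (12006)² ≈ 51431354 km².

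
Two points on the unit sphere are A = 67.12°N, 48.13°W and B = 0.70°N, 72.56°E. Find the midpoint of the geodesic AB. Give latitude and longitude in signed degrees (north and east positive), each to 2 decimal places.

47.07°, 49.92°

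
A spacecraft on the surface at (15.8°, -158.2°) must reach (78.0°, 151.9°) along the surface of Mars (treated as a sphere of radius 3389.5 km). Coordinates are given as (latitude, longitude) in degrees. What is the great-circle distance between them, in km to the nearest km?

3947 km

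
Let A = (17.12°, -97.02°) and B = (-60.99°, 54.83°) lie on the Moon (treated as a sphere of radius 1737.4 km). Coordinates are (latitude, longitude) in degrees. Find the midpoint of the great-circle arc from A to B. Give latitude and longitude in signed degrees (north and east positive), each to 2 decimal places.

-45.23°, -73.60°

The central angle between A and B is δ = 2.2998 rad.
With f = 0.5, the slerp weights are sin((1−f)δ)/sin δ = 1.2237 and sin(fδ)/sin δ = 1.2237.
Weighted sum of the unit vectors: (1.2237)·(-0.1168,-0.9485,0.2944) + (1.2237)·(0.2793,0.3964,-0.8745) = (0.1989, -0.6756, -0.7099).
Converting back: φ = atan2(z, √(x²+y²)) = -45.23°, λ = atan2(y, x) = -73.60°.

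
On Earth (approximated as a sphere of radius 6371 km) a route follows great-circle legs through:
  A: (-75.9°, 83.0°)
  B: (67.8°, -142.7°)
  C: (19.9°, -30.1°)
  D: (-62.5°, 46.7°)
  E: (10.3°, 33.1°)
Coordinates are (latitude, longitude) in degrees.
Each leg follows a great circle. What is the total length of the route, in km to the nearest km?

Leg A→B: central angle 2.8660 rad, distance 18259.3 km.
Leg B→C: central angle 1.3912 rad, distance 8863.4 km.
Leg C→D: central angle 1.7750 rad, distance 11308.4 km.
Leg D→E: central angle 1.2839 rad, distance 8179.8 km.
Total: 18259.3 + 8863.4 + 11308.4 + 8179.8 ≈ 46611 km.

46611 km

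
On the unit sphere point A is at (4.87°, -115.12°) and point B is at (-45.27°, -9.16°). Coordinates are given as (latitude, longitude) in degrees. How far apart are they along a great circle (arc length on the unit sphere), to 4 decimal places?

1.8267

In radians: φ₁ = 0.0850, φ₂ = -0.7901, Δλ = 105.960° = 1.8494 rad.
cos c = sin φ₁ sin φ₂ + cos φ₁ cos φ₂ cos Δλ = (0.0849)(-0.7104) + (0.9964)(0.7038)(-0.2750) = -0.25313,
so c = arccos(-0.25313) = 1.82671 rad.
On the unit sphere the arc length equals the central angle: 1.8267.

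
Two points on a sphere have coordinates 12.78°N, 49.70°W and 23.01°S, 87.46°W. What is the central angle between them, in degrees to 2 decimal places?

51.45°

With latitudes φ₁ = 12.780°, φ₂ = -23.010° and longitude difference Δλ = -37.760°:
cos c = sin φ₁ sin φ₂ + cos φ₁ cos φ₂ cos Δλ = (0.2212)(-0.3909) + (0.9752)(0.9204)(0.7906) = 0.62319,
so c = arccos(0.62319) = 0.89799 rad.
So the angular separation is 51.45°.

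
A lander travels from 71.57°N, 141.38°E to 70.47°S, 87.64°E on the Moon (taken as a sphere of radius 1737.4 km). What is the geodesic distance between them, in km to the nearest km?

Let φ₁ = 1.2491 rad, φ₂ = -1.2299 rad, and Δλ = -0.9379 rad.
cos c = sin φ₁ sin φ₂ + cos φ₁ cos φ₂ cos Δλ = (0.9487)(-0.9425) + (0.3161)(0.3343)(0.5915) = -0.83162,
so c = arccos(-0.83162) = 2.55281 rad.
Distance = R·c = 1737.4 × 2.5528 ≈ 4435 km.

4435 km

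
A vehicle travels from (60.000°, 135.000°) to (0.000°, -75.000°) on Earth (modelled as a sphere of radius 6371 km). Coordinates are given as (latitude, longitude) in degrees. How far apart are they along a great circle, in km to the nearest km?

12861 km

Let φ₁ = 1.0472 rad, φ₂ = 0.0000 rad, and Δλ = 2.6180 rad.
Haversine: a = sin²(Δφ/2) + cos φ₁ cos φ₂ sin²(Δλ/2) = 0.2500 + (0.5000)(1.0000)(0.9330) = 0.71651.
Central angle c = 2·arcsin(√a) = 2.01863 rad.
Distance = R·c = 6371 × 2.0186 ≈ 12861 km.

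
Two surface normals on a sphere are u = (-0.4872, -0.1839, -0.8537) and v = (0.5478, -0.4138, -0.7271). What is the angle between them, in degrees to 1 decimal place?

u·v = 0.4299; |u| = 1.0000, |v| = 1.0000.
cos θ = (u·v)/(|u||v|) = 0.4299, so θ = 64.5°.

64.5°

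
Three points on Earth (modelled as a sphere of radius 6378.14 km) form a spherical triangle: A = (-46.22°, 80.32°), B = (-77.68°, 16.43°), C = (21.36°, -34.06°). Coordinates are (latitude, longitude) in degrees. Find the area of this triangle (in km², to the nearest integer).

38043646 km²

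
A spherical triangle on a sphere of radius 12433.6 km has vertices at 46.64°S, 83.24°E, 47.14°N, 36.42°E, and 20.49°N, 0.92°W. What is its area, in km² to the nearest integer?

Side lengths (central angles): a = 0.7026, b = 1.7610, c = 1.7858 rad; semiperimeter s = 2.1247.
By l'Huilier's theorem, tan(E/4) = √[tan(s/2) tan((s−a)/2) tan((s−b)/2) tan((s−c)/2)], giving spherical excess E = 0.8681 rad.
Area = E·R² = 0.8681 × (12433.6)² ≈ 134206675 km².

134206675 km²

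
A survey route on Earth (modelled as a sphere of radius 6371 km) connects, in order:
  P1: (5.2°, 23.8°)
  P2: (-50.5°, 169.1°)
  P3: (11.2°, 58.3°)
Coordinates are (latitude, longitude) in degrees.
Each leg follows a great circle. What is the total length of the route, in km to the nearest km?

26466 km

Leg P1→P2: central angle 2.2028 rad, distance 14033.8 km.
Leg P2→P3: central angle 1.9514 rad, distance 12432.2 km.
Total: 14033.8 + 12432.2 ≈ 26466 km.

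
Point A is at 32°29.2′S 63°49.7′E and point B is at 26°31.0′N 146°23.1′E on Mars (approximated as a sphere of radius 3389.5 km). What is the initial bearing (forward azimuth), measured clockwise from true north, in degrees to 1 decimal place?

With φ₁ = -0.5670, φ₂ = 0.4628, Δλ = 1.4409 rad, the forward-azimuth formula gives
θ = atan2( sin Δλ cos φ₂ , cos φ₁ sin φ₂ − sin φ₁ cos φ₂ cos Δλ ) = atan2(0.8873, 0.4389) = 63.68°.
So the initial bearing is 63.7°.

63.7°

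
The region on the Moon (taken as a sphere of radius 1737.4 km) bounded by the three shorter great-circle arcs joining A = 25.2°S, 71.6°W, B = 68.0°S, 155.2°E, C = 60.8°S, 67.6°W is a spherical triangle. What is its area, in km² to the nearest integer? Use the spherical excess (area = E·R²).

Side lengths (central angles): a = 0.8295, b = 0.6232, c = 1.4073 rad; semiperimeter s = 1.4300.
By l'Huilier's theorem, tan(E/4) = √[tan(s/2) tan((s−a)/2) tan((s−b)/2) tan((s−c)/2)], giving spherical excess E = 0.1442 rad.
Area = E·R² = 0.1442 × (1737.4)² ≈ 435206 km².

435206 km²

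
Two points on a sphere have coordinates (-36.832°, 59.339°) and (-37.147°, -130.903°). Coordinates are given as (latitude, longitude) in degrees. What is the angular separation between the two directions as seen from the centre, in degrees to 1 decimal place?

Let φ₁ = -0.6428 rad, φ₂ = -0.6483 rad, and Δλ = 2.9628 rad.
Haversine: a = sin²(Δφ/2) + cos φ₁ cos φ₂ sin²(Δλ/2) = 0.0000 + (0.8004)(0.7971)(0.9920) = 0.63291.
Central angle c = 2·arcsin(√a) = 1.83985 rad.
So the angular separation is 105.4°.

105.4°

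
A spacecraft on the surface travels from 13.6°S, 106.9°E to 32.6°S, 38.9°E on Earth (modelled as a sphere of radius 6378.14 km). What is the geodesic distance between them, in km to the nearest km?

In radians: φ₁ = -0.2374, φ₂ = -0.5690, Δλ = -68.000° = -1.1868 rad.
cos c = sin φ₁ sin φ₂ + cos φ₁ cos φ₂ cos Δλ = (-0.2351)(-0.5388) + (0.9720)(0.8425)(0.3746) = 0.43343,
so c = arccos(0.43343) = 1.12250 rad.
Distance = R·c = 6378.14 × 1.1225 ≈ 7159 km.

7159 km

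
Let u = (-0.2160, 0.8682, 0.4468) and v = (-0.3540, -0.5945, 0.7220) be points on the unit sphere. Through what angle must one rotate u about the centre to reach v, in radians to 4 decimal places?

1.6882 rad

u·v = -0.1171; |u| = 1.0000, |v| = 1.0000.
cos θ = (u·v)/(|u||v|) = -0.1171, so θ = 1.6882 rad.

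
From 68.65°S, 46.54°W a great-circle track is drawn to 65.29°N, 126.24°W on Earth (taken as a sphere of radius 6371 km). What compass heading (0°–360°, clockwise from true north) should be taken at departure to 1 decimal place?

314.2°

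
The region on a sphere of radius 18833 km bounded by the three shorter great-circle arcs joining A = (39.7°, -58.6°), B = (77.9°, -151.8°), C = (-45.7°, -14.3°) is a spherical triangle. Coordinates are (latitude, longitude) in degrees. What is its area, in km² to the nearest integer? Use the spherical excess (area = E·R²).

178058565 km²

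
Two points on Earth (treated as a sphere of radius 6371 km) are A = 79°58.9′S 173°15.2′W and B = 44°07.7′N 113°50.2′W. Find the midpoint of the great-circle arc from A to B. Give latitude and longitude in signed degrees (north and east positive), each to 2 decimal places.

-19.38°, -124.36°

Central angle δ = 2.2422 rad. Interpolating on the sphere with fraction f = 0.5:
P = [sin((1−f)δ)·A + sin(fδ)·B] / sin δ = 1.1503·A + 1.1503·B in Cartesian coordinates,
giving P = (-0.5324, -0.7787, -0.3318), i.e. latitude -19.38°, longitude -124.36°.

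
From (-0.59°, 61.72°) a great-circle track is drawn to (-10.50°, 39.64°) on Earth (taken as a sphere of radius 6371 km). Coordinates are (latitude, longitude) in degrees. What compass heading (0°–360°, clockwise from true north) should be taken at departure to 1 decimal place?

With φ₁ = -0.0103, φ₂ = -0.1833, Δλ = -0.3854 rad, the forward-azimuth formula gives
θ = atan2( sin Δλ cos φ₂ , cos φ₁ sin φ₂ − sin φ₁ cos φ₂ cos Δλ ) = atan2(-0.3696, -0.1728) = -115.06°.
Adding 360° brings this into [0°, 360°): 244.9°.

244.9°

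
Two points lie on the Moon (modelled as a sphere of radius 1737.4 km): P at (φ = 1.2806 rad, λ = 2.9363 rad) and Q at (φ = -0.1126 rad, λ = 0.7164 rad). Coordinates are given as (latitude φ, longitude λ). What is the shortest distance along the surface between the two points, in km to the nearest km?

With latitudes φ₁ = 73.373°, φ₂ = -6.452° and longitude difference Δλ = -127.191°:
cos c = sin φ₁ sin φ₂ + cos φ₁ cos φ₂ cos Δλ = (0.9582)(-0.1124) + (0.2861)(0.9937)(-0.6045) = -0.27953,
so c = arccos(-0.27953) = 1.85410 rad.
Distance = R·c = 1737.4 × 1.8541 ≈ 3221 km.

3221 km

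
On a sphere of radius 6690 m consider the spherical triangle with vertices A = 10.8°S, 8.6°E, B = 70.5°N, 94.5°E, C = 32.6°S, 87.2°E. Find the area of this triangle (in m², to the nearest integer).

Side lengths (central angles): a = 1.8018, b = 1.3031, c = 1.7246 rad; semiperimeter s = 2.4147.
By l'Huilier's theorem, tan(E/4) = √[tan(s/2) tan((s−a)/2) tan((s−b)/2) tan((s−c)/2)], giving spherical excess E = 1.6278 rad.
Area = E·R² = 1.6278 × (6690)² ≈ 72853687 m².

72853687 m²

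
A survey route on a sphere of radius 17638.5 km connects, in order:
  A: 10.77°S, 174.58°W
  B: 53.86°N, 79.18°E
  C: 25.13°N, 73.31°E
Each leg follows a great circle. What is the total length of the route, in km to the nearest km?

42267 km

Leg A→B: central angle 1.8891 rad, distance 33320.6 km.
Leg B→C: central angle 0.5072 rad, distance 8946.7 km.
Total: 33320.6 + 8946.7 ≈ 42267 km.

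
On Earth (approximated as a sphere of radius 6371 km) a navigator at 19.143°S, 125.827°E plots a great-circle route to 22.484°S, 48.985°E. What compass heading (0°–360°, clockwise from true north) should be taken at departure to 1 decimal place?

With φ₁ = -0.3341, φ₂ = -0.3924, Δλ = -1.3411 rad, the forward-azimuth formula gives
θ = atan2( sin Δλ cos φ₂ , cos φ₁ sin φ₂ − sin φ₁ cos φ₂ cos Δλ ) = atan2(-0.8997, -0.2923) = -108.00°.
Adding 360° brings this into [0°, 360°): 252.0°.

252.0°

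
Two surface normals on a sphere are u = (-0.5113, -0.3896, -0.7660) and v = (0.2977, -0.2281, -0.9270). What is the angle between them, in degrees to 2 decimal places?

u·v = 0.6467; |u| = 1.0000, |v| = 1.0000.
cos θ = (u·v)/(|u||v|) = 0.6468, so θ = 49.70°.

49.70°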